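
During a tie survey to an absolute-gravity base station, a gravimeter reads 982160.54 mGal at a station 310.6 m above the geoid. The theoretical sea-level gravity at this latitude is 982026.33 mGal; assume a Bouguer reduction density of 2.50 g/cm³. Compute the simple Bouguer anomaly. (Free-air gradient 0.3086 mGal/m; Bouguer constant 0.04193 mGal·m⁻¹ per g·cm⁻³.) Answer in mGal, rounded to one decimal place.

197.5

Free-air correction = 0.3086 × 310.6 = 95.85 mGal
Free-air anomaly = 982160.54 − 982026.33 + (95.85) = 230.06 mGal
Bouguer slab correction = 0.04193 × 2.50 × 310.6 = 32.56 mGal
Simple Bouguer anomaly = 230.06 − (32.56) = 197.50 mGal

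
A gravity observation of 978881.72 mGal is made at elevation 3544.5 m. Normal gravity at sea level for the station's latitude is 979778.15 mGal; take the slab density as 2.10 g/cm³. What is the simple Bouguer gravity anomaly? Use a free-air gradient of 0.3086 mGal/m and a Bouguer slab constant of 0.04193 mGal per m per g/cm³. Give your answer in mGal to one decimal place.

Free-air correction = 0.3086 × 3544.5 = 1093.83 mGal
Free-air anomaly = 978881.72 − 979778.15 + (1093.83) = 197.40 mGal
Bouguer slab correction = 0.04193 × 2.10 × 3544.5 = 312.10 mGal
Simple Bouguer anomaly = 197.40 − (312.10) = -114.70 mGal

-114.7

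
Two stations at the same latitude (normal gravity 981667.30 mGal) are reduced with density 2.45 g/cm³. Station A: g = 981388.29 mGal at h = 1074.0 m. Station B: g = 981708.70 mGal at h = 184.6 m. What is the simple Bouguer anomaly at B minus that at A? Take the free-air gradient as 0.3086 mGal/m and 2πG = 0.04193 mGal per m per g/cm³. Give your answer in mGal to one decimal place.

137.3

Δg_SB(A) = 981388.29 − 981667.30 + 0.3086×1074.0 − 0.04193×2.45×1074.0 = -57.90 mGal
Δg_SB(B) = 981708.70 − 981667.30 + 0.3086×184.6 − 0.04193×2.45×184.6 = 79.40 mGal
Difference = 79.40 − (-57.90) = 137.30 mGal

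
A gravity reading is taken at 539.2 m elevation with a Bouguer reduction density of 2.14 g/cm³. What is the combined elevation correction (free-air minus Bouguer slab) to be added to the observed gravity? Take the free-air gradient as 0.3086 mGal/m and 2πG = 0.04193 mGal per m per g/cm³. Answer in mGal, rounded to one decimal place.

118.0

Combined gradient = 0.3086 − 0.04193 × 2.14 = 0.2188698 mGal/m
Combined elevation correction = 0.2188698 × 539.2 = 118.0 mGal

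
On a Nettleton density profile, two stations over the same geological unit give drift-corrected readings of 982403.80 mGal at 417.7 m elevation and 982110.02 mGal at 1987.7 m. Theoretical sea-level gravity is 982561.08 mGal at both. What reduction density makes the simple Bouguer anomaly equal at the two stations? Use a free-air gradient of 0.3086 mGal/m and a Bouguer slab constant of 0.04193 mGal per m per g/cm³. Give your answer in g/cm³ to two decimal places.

Δg_obs = 982110.02 − 982403.80 = -293.78 mGal over Δh = 1987.7 − 417.7 = 1570.0 m
Equal Bouguer anomalies ⇒ Δg_obs + (0.3086 − 0.04193ρ)·Δh = 0
0.3086 − 0.04193ρ = −Δg_obs/Δh = 0.18712
ρ = (0.3086 − 0.18712) / 0.04193 = 2.90 g/cm³

2.90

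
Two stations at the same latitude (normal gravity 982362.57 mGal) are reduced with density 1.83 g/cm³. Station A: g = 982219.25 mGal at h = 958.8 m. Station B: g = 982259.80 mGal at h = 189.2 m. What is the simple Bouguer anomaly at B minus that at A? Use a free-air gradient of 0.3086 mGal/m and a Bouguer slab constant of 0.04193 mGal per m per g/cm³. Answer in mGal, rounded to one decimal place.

-137.9

Δg_SB(A) = 982219.25 − 982362.57 + 0.3086×958.8 − 0.04193×1.83×958.8 = 79.00 mGal
Δg_SB(B) = 982259.80 − 982362.57 + 0.3086×189.2 − 0.04193×1.83×189.2 = -58.90 mGal
Difference = -58.90 − (79.00) = -137.90 mGal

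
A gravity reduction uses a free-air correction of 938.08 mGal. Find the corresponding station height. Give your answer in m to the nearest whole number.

h = 938.08 / 0.3086 = 3039.79 m

3040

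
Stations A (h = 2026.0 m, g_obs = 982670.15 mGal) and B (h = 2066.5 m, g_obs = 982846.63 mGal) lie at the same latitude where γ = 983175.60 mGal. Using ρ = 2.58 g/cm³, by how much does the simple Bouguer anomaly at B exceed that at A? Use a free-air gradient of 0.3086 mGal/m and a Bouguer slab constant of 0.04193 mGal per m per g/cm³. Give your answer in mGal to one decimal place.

184.6

Δg_SB(A) = 982670.15 − 983175.60 + 0.3086×2026.0 − 0.04193×2.58×2026.0 = -99.40 mGal
Δg_SB(B) = 982846.63 − 983175.60 + 0.3086×2066.5 − 0.04193×2.58×2066.5 = 85.20 mGal
Difference = 85.20 − (-99.40) = 184.60 mGal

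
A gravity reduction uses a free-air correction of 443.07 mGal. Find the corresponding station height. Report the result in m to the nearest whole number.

1436

h = 443.07 / 0.3086 = 1435.74 m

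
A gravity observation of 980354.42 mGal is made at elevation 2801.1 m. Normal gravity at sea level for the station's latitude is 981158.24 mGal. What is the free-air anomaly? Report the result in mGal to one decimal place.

60.6

Free-air correction = 0.3086 × 2801.1 = 864.42 mGal
Free-air anomaly = 980354.42 − 981158.24 + (864.42) = 60.60 mGal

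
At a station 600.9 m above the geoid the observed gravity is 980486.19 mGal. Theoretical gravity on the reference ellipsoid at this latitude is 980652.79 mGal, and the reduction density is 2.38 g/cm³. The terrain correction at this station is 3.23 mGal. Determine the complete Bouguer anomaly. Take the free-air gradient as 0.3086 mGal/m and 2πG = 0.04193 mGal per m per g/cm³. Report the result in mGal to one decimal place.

-37.9

Free-air correction = 0.3086 × 600.9 = 185.44 mGal
Free-air anomaly = 980486.19 − 980652.79 + (185.44) = 18.84 mGal
Bouguer slab correction = 0.04193 × 2.38 × 600.9 = 59.97 mGal
Simple Bouguer anomaly = 18.84 − (59.97) = -41.13 mGal
Complete Bouguer anomaly = -41.13 + 3.23 = -37.90 mGal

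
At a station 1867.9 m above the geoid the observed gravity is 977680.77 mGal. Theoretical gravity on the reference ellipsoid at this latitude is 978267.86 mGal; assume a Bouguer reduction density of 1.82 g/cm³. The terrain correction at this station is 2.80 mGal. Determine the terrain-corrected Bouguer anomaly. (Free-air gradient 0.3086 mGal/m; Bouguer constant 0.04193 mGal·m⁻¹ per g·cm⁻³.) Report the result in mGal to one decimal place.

Free-air correction = 0.3086 × 1867.9 = 576.43 mGal
Free-air anomaly = 977680.77 − 978267.86 + (576.43) = -10.66 mGal
Bouguer slab correction = 0.04193 × 1.82 × 1867.9 = 142.54 mGal
Simple Bouguer anomaly = -10.66 − (142.54) = -153.20 mGal
Complete Bouguer anomaly = -153.20 + 2.80 = -150.40 mGal

-150.4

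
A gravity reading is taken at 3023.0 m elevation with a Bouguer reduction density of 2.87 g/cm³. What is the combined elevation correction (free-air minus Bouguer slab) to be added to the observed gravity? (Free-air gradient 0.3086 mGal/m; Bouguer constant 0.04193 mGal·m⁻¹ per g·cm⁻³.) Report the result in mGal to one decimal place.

Combined gradient = 0.3086 − 0.04193 × 2.87 = 0.1882609 mGal/m
Combined elevation correction = 0.1882609 × 3023.0 = 569.1 mGal

569.1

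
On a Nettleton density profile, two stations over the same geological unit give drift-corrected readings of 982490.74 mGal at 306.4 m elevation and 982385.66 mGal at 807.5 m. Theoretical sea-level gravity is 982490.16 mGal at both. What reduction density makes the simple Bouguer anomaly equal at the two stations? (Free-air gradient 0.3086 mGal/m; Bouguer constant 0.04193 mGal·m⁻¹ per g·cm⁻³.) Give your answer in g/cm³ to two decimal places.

Δg_obs = 982385.66 − 982490.74 = -105.08 mGal over Δh = 807.5 − 306.4 = 501.1 m
Equal Bouguer anomalies ⇒ Δg_obs + (0.3086 − 0.04193ρ)·Δh = 0
0.3086 − 0.04193ρ = −Δg_obs/Δh = 0.20970
ρ = (0.3086 − 0.20970) / 0.04193 = 2.36 g/cm³

2.36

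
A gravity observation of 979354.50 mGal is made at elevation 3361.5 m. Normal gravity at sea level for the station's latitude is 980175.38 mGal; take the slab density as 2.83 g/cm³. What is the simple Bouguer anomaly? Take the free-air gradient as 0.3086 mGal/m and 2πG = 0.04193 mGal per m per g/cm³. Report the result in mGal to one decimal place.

Free-air correction = 0.3086 × 3361.5 = 1037.36 mGal
Free-air anomaly = 979354.50 − 980175.38 + (1037.36) = 216.48 mGal
Bouguer slab correction = 0.04193 × 2.83 × 3361.5 = 398.88 mGal
Simple Bouguer anomaly = 216.48 − (398.88) = -182.40 mGal

-182.4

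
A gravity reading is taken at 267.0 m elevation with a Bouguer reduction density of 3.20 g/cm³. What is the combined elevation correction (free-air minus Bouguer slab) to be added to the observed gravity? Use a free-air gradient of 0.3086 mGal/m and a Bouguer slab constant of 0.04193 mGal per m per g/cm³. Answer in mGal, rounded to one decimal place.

Combined gradient = 0.3086 − 0.04193 × 3.20 = 0.1744240 mGal/m
Combined elevation correction = 0.1744240 × 267.0 = 46.6 mGal

46.6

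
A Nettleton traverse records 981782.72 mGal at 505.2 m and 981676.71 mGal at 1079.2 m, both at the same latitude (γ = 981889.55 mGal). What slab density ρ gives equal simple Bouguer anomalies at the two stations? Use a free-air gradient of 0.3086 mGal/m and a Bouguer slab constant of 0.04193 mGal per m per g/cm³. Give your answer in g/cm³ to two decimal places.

2.96

Δg_obs = 981676.71 − 981782.72 = -106.01 mGal over Δh = 1079.2 − 505.2 = 574.0 m
Equal Bouguer anomalies ⇒ Δg_obs + (0.3086 − 0.04193ρ)·Δh = 0
0.3086 − 0.04193ρ = −Δg_obs/Δh = 0.18469
ρ = (0.3086 − 0.18469) / 0.04193 = 2.96 g/cm³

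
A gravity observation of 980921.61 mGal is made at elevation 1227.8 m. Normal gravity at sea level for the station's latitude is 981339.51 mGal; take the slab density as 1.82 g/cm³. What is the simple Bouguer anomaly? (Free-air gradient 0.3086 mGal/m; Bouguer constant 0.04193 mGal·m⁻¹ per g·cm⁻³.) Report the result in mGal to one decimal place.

Free-air correction = 0.3086 × 1227.8 = 378.90 mGal
Free-air anomaly = 980921.61 − 981339.51 + (378.90) = -39.00 mGal
Bouguer slab correction = 0.04193 × 1.82 × 1227.8 = 93.70 mGal
Simple Bouguer anomaly = -39.00 − (93.70) = -132.70 mGal

-132.7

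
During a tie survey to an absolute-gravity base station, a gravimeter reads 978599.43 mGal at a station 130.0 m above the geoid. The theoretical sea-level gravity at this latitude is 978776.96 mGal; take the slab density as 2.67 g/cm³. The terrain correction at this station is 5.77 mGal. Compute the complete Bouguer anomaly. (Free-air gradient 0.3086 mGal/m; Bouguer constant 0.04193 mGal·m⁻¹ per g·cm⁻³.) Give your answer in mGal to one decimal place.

Free-air correction = 0.3086 × 130.0 = 40.12 mGal
Free-air anomaly = 978599.43 − 978776.96 + (40.12) = -137.41 mGal
Bouguer slab correction = 0.04193 × 2.67 × 130.0 = 14.55 mGal
Simple Bouguer anomaly = -137.41 − (14.55) = -151.96 mGal
Complete Bouguer anomaly = -151.96 + 5.77 = -146.19 mGal

-146.2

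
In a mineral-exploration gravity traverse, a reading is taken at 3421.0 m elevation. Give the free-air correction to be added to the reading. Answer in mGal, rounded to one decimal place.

Free-air correction = 0.3086 × 3421.0 = 1055.7 mGal

1055.7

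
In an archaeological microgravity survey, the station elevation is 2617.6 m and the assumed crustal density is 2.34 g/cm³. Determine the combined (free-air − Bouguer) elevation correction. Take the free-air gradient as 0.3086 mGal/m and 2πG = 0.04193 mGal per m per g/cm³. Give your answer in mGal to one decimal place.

Combined gradient = 0.3086 − 0.04193 × 2.34 = 0.2104838 mGal/m
Combined elevation correction = 0.2104838 × 2617.6 = 551.0 mGal

551.0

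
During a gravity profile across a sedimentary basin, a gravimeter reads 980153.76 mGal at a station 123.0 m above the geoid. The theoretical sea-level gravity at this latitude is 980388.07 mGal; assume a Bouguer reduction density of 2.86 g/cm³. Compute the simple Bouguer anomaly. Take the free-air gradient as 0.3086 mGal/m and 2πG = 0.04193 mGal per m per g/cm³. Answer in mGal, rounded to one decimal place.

-211.1

Free-air correction = 0.3086 × 123.0 = 37.96 mGal
Free-air anomaly = 980153.76 − 980388.07 + (37.96) = -196.35 mGal
Bouguer slab correction = 0.04193 × 2.86 × 123.0 = 14.75 mGal
Simple Bouguer anomaly = -196.35 − (14.75) = -211.10 mGal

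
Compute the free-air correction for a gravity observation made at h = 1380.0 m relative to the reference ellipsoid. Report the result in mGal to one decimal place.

Free-air correction = 0.3086 × 1380.0 = 425.9 mGal

425.9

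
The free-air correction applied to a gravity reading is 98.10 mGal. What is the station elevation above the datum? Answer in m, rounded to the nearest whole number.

h = 98.10 / 0.3086 = 317.89 m

318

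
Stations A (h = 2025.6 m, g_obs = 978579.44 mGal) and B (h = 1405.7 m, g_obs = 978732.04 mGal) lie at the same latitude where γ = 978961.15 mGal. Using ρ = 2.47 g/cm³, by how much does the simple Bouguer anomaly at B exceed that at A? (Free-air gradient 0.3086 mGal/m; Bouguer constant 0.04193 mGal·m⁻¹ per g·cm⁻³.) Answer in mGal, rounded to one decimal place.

25.5

Δg_SB(A) = 978579.44 − 978961.15 + 0.3086×2025.6 − 0.04193×2.47×2025.6 = 33.60 mGal
Δg_SB(B) = 978732.04 − 978961.15 + 0.3086×1405.7 − 0.04193×2.47×1405.7 = 59.10 mGal
Difference = 59.10 − (33.60) = 25.50 mGal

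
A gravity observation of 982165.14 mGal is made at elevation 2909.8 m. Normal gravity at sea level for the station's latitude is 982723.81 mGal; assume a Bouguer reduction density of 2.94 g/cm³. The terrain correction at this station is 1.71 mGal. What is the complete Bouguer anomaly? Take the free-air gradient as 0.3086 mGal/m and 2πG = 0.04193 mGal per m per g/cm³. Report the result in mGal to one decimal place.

Free-air correction = 0.3086 × 2909.8 = 897.96 mGal
Free-air anomaly = 982165.14 − 982723.81 + (897.96) = 339.29 mGal
Bouguer slab correction = 0.04193 × 2.94 × 2909.8 = 358.70 mGal
Simple Bouguer anomaly = 339.29 − (358.70) = -19.41 mGal
Complete Bouguer anomaly = -19.41 + 1.71 = -17.70 mGal

-17.7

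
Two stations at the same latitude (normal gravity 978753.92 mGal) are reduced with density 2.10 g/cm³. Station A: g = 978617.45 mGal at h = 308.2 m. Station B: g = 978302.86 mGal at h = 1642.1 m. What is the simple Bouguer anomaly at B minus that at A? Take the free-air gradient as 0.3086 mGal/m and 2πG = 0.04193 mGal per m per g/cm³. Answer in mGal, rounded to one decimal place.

-20.4

Δg_SB(A) = 978617.45 − 978753.92 + 0.3086×308.2 − 0.04193×2.10×308.2 = -68.50 mGal
Δg_SB(B) = 978302.86 − 978753.92 + 0.3086×1642.1 − 0.04193×2.10×1642.1 = -88.90 mGal
Difference = -88.90 − (-68.50) = -20.40 mGal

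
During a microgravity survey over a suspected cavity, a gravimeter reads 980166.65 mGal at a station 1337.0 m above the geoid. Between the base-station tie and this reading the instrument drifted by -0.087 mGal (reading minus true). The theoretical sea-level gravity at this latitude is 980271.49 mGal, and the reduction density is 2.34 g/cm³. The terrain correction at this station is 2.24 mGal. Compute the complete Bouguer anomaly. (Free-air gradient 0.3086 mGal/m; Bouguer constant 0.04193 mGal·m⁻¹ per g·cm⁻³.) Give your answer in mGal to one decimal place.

178.9

Drift-corrected reading = 980166.65 − (-0.087) = 980166.737 mGal
Free-air correction = 0.3086 × 1337.0 = 412.60 mGal
Free-air anomaly = 980166.737 − 980271.49 + (412.60) = 307.847 mGal
Bouguer slab correction = 0.04193 × 2.34 × 1337.0 = 131.18 mGal
Simple Bouguer anomaly = 307.847 − (131.18) = 176.667 mGal
Complete Bouguer anomaly = 176.667 + 2.24 = 178.907 mGal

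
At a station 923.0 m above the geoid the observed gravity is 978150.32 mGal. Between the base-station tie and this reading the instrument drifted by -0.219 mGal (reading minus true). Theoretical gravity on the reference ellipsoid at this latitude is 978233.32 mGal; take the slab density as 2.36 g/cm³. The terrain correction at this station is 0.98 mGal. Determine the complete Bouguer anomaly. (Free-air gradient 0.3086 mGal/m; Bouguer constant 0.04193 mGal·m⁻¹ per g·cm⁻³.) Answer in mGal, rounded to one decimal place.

Drift-corrected reading = 978150.32 − (-0.219) = 978150.539 mGal
Free-air correction = 0.3086 × 923.0 = 284.84 mGal
Free-air anomaly = 978150.539 − 978233.32 + (284.84) = 202.059 mGal
Bouguer slab correction = 0.04193 × 2.36 × 923.0 = 91.34 mGal
Simple Bouguer anomaly = 202.059 − (91.34) = 110.719 mGal
Complete Bouguer anomaly = 110.719 + 0.98 = 111.699 mGal

111.7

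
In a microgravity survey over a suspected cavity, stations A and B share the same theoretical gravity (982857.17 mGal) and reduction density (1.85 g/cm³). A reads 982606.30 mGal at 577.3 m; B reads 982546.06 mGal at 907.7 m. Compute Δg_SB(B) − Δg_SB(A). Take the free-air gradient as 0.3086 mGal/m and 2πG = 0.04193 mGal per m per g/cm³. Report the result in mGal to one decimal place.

16.1

Δg_SB(A) = 982606.30 − 982857.17 + 0.3086×577.3 − 0.04193×1.85×577.3 = -117.50 mGal
Δg_SB(B) = 982546.06 − 982857.17 + 0.3086×907.7 − 0.04193×1.85×907.7 = -101.40 mGal
Difference = -101.40 − (-117.50) = 16.10 mGal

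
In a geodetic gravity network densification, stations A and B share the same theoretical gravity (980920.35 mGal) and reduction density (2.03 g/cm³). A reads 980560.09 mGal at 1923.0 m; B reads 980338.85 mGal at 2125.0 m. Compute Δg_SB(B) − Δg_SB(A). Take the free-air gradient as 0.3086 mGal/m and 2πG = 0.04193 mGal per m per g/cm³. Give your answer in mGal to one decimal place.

Δg_SB(A) = 980560.09 − 980920.35 + 0.3086×1923.0 − 0.04193×2.03×1923.0 = 69.50 mGal
Δg_SB(B) = 980338.85 − 980920.35 + 0.3086×2125.0 − 0.04193×2.03×2125.0 = -106.60 mGal
Difference = -106.60 − (69.50) = -176.10 mGal

-176.1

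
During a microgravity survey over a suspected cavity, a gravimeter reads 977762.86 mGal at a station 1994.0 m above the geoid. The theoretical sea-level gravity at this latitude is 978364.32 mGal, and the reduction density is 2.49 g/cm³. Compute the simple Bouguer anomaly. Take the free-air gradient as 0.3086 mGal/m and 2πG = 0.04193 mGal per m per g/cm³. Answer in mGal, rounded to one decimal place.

Free-air correction = 0.3086 × 1994.0 = 615.35 mGal
Free-air anomaly = 977762.86 − 978364.32 + (615.35) = 13.89 mGal
Bouguer slab correction = 0.04193 × 2.49 × 1994.0 = 208.18 mGal
Simple Bouguer anomaly = 13.89 − (208.18) = -194.29 mGal

-194.3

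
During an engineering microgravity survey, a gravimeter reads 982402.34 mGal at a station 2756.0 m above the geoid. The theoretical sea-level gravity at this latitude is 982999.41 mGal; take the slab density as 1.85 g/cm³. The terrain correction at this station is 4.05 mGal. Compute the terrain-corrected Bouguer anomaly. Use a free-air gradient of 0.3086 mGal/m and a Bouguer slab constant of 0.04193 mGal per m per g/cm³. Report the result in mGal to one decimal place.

43.7

Free-air correction = 0.3086 × 2756.0 = 850.50 mGal
Free-air anomaly = 982402.34 − 982999.41 + (850.50) = 253.43 mGal
Bouguer slab correction = 0.04193 × 1.85 × 2756.0 = 213.78 mGal
Simple Bouguer anomaly = 253.43 − (213.78) = 39.65 mGal
Complete Bouguer anomaly = 39.65 + 4.05 = 43.70 mGal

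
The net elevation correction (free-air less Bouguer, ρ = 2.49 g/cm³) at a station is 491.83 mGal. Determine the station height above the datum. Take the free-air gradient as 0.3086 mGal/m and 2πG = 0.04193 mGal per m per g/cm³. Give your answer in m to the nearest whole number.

2409

Combined gradient = 0.3086 − 0.04193 × 2.49 = 0.2041943 mGal/m
h = 491.83 / 0.2041943 = 2408.64 m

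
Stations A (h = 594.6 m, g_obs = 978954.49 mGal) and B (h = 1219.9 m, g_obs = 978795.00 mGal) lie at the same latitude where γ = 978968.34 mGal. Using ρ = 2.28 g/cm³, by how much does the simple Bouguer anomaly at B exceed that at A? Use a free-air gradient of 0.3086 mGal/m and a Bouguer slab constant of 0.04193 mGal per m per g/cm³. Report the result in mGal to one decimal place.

Δg_SB(A) = 978954.49 − 978968.34 + 0.3086×594.6 − 0.04193×2.28×594.6 = 112.80 mGal
Δg_SB(B) = 978795.00 − 978968.34 + 0.3086×1219.9 − 0.04193×2.28×1219.9 = 86.50 mGal
Difference = 86.50 − (112.80) = -26.30 mGal

-26.3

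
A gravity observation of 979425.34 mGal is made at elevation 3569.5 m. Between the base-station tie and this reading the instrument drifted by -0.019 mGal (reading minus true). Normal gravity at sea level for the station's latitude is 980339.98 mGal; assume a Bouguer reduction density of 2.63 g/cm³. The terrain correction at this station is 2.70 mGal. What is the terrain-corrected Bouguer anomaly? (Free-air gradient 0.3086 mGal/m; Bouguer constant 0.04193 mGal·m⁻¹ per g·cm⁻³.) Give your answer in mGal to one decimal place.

-204.0

Drift-corrected reading = 979425.34 − (-0.019) = 979425.359 mGal
Free-air correction = 0.3086 × 3569.5 = 1101.55 mGal
Free-air anomaly = 979425.359 − 980339.98 + (1101.55) = 186.929 mGal
Bouguer slab correction = 0.04193 × 2.63 × 3569.5 = 393.63 mGal
Simple Bouguer anomaly = 186.929 − (393.63) = -206.701 mGal
Complete Bouguer anomaly = -206.701 + 2.70 = -204.001 mGal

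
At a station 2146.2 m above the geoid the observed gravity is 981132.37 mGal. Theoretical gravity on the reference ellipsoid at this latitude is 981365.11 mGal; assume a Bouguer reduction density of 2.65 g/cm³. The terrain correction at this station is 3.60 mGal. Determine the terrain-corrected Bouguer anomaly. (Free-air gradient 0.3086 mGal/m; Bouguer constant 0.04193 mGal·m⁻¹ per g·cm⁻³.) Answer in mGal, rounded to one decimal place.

194.7

Free-air correction = 0.3086 × 2146.2 = 662.32 mGal
Free-air anomaly = 981132.37 − 981365.11 + (662.32) = 429.58 mGal
Bouguer slab correction = 0.04193 × 2.65 × 2146.2 = 238.47 mGal
Simple Bouguer anomaly = 429.58 − (238.47) = 191.11 mGal
Complete Bouguer anomaly = 191.11 + 3.60 = 194.71 mGal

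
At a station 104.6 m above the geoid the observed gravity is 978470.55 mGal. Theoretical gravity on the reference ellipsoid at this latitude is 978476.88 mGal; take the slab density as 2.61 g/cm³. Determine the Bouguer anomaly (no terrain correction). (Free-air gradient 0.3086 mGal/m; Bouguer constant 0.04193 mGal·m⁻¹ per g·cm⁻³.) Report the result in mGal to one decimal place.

14.5

Free-air correction = 0.3086 × 104.6 = 32.28 mGal
Free-air anomaly = 978470.55 − 978476.88 + (32.28) = 25.95 mGal
Bouguer slab correction = 0.04193 × 2.61 × 104.6 = 11.45 mGal
Simple Bouguer anomaly = 25.95 − (11.45) = 14.50 mGal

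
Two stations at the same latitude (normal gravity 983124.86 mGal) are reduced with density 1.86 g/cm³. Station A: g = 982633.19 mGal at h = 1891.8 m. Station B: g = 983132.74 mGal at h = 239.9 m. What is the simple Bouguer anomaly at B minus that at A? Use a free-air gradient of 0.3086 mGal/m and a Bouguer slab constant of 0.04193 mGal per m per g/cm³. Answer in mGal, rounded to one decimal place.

118.6

Δg_SB(A) = 982633.19 − 983124.86 + 0.3086×1891.8 − 0.04193×1.86×1891.8 = -55.40 mGal
Δg_SB(B) = 983132.74 − 983124.86 + 0.3086×239.9 − 0.04193×1.86×239.9 = 63.20 mGal
Difference = 63.20 − (-55.40) = 118.60 mGal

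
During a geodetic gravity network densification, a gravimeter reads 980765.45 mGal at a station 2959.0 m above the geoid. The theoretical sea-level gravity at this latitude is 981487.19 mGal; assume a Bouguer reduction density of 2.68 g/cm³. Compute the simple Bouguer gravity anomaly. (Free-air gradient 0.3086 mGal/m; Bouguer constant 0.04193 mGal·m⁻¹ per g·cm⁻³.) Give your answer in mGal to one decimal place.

Free-air correction = 0.3086 × 2959.0 = 913.15 mGal
Free-air anomaly = 980765.45 − 981487.19 + (913.15) = 191.41 mGal
Bouguer slab correction = 0.04193 × 2.68 × 2959.0 = 332.51 mGal
Simple Bouguer anomaly = 191.41 − (332.51) = -141.10 mGal

-141.1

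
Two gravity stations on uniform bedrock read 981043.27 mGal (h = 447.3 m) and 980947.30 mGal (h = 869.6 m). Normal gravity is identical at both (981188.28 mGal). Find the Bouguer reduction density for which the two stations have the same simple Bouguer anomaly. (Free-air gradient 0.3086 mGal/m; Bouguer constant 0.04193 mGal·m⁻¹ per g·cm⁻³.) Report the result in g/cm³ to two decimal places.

Δg_obs = 980947.30 − 981043.27 = -95.97 mGal over Δh = 869.6 − 447.3 = 422.3 m
Equal Bouguer anomalies ⇒ Δg_obs + (0.3086 − 0.04193ρ)·Δh = 0
0.3086 − 0.04193ρ = −Δg_obs/Δh = 0.22726
ρ = (0.3086 − 0.22726) / 0.04193 = 1.94 g/cm³

1.94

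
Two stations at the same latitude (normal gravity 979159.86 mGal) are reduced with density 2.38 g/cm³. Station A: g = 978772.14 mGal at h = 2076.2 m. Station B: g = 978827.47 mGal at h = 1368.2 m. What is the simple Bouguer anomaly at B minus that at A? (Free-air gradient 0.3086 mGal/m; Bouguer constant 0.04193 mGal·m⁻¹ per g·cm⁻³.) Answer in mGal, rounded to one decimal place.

-92.5

Δg_SB(A) = 978772.14 − 979159.86 + 0.3086×2076.2 − 0.04193×2.38×2076.2 = 45.80 mGal
Δg_SB(B) = 978827.47 − 979159.86 + 0.3086×1368.2 − 0.04193×2.38×1368.2 = -46.70 mGal
Difference = -46.70 − (45.80) = -92.50 mGal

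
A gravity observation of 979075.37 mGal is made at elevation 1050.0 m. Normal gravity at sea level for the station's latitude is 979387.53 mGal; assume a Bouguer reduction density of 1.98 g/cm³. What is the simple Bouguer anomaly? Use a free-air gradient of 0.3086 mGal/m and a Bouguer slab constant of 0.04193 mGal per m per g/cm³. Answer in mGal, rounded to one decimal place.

-75.3

Free-air correction = 0.3086 × 1050.0 = 324.03 mGal
Free-air anomaly = 979075.37 − 979387.53 + (324.03) = 11.87 mGal
Bouguer slab correction = 0.04193 × 1.98 × 1050.0 = 87.17 mGal
Simple Bouguer anomaly = 11.87 − (87.17) = -75.30 mGal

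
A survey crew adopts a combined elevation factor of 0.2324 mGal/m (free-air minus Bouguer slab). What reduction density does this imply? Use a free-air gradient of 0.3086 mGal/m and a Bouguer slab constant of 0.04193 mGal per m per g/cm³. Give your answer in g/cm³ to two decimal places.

1.82

0.2324 = 0.3086 − 0.04193 × ρ
ρ = (0.3086 − 0.2324) / 0.04193 = 1.82 g/cm³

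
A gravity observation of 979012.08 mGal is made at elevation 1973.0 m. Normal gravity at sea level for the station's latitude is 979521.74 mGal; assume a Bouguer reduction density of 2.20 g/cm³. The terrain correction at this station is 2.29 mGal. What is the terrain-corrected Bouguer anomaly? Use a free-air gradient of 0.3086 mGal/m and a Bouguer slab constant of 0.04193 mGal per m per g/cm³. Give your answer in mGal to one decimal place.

-80.5

Free-air correction = 0.3086 × 1973.0 = 608.87 mGal
Free-air anomaly = 979012.08 − 979521.74 + (608.87) = 99.21 mGal
Bouguer slab correction = 0.04193 × 2.20 × 1973.0 = 182.00 mGal
Simple Bouguer anomaly = 99.21 − (182.00) = -82.79 mGal
Complete Bouguer anomaly = -82.79 + 2.29 = -80.50 mGal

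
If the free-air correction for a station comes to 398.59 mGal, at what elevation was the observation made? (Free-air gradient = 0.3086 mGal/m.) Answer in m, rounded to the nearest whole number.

1292

h = 398.59 / 0.3086 = 1291.61 m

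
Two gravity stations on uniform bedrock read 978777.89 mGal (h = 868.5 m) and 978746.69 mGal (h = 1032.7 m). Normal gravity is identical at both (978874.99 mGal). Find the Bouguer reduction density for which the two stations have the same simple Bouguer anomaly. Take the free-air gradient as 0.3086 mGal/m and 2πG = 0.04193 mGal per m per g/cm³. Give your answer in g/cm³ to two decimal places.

2.83

Δg_obs = 978746.69 − 978777.89 = -31.20 mGal over Δh = 1032.7 − 868.5 = 164.2 m
Equal Bouguer anomalies ⇒ Δg_obs + (0.3086 − 0.04193ρ)·Δh = 0
0.3086 − 0.04193ρ = −Δg_obs/Δh = 0.19001
ρ = (0.3086 − 0.19001) / 0.04193 = 2.83 g/cm³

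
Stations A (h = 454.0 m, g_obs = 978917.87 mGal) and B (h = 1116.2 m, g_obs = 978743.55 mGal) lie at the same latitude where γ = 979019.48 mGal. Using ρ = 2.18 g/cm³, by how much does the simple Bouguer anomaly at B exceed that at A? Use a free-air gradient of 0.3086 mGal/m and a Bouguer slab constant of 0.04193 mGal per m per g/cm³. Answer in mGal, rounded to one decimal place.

Δg_SB(A) = 978917.87 − 979019.48 + 0.3086×454.0 − 0.04193×2.18×454.0 = -3.00 mGal
Δg_SB(B) = 978743.55 − 979019.48 + 0.3086×1116.2 − 0.04193×2.18×1116.2 = -33.50 mGal
Difference = -33.50 − (-3.00) = -30.50 mGal

-30.5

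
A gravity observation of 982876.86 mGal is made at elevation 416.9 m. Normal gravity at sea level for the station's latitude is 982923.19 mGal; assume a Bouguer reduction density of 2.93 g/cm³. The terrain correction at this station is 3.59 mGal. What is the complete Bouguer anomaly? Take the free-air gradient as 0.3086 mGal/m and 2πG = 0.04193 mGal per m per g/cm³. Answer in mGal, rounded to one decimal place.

34.7

Free-air correction = 0.3086 × 416.9 = 128.66 mGal
Free-air anomaly = 982876.86 − 982923.19 + (128.66) = 82.33 mGal
Bouguer slab correction = 0.04193 × 2.93 × 416.9 = 51.22 mGal
Simple Bouguer anomaly = 82.33 − (51.22) = 31.11 mGal
Complete Bouguer anomaly = 31.11 + 3.59 = 34.70 mGal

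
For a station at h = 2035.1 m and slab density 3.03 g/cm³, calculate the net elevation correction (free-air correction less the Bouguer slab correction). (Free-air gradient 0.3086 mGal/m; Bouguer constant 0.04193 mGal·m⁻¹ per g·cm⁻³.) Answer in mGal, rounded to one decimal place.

369.5

Combined gradient = 0.3086 − 0.04193 × 3.03 = 0.1815521 mGal/m
Combined elevation correction = 0.1815521 × 2035.1 = 369.5 mGal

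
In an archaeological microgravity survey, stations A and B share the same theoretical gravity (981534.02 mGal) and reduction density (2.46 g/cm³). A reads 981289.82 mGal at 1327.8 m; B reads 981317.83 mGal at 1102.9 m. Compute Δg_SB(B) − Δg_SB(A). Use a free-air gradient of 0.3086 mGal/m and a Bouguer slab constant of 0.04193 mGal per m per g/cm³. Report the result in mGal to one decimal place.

-18.2

Δg_SB(A) = 981289.82 − 981534.02 + 0.3086×1327.8 − 0.04193×2.46×1327.8 = 28.60 mGal
Δg_SB(B) = 981317.83 − 981534.02 + 0.3086×1102.9 − 0.04193×2.46×1102.9 = 10.40 mGal
Difference = 10.40 − (28.60) = -18.20 mGal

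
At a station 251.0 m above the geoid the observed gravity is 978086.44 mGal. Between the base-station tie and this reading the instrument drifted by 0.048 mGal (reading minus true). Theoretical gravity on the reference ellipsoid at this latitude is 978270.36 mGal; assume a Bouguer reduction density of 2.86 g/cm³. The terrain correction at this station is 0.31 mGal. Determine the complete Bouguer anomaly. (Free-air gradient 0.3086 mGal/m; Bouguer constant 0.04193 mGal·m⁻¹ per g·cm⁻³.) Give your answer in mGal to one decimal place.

-136.3

Drift-corrected reading = 978086.44 − (0.048) = 978086.392 mGal
Free-air correction = 0.3086 × 251.0 = 77.46 mGal
Free-air anomaly = 978086.392 − 978270.36 + (77.46) = -106.508 mGal
Bouguer slab correction = 0.04193 × 2.86 × 251.0 = 30.10 mGal
Simple Bouguer anomaly = -106.508 − (30.10) = -136.608 mGal
Complete Bouguer anomaly = -136.608 + 0.31 = -136.298 mGal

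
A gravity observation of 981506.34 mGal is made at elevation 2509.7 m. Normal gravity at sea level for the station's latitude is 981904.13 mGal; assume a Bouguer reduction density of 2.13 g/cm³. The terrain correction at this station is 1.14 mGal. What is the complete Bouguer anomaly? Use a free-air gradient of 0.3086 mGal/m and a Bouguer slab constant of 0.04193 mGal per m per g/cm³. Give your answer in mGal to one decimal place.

153.7

Free-air correction = 0.3086 × 2509.7 = 774.49 mGal
Free-air anomaly = 981506.34 − 981904.13 + (774.49) = 376.70 mGal
Bouguer slab correction = 0.04193 × 2.13 × 2509.7 = 224.14 mGal
Simple Bouguer anomaly = 376.70 − (224.14) = 152.56 mGal
Complete Bouguer anomaly = 152.56 + 1.14 = 153.70 mGal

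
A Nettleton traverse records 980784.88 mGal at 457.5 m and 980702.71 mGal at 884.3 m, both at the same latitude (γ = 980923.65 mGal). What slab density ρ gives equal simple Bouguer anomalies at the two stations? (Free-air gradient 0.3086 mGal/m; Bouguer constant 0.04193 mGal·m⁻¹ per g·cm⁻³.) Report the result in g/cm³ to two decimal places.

2.77

Δg_obs = 980702.71 − 980784.88 = -82.17 mGal over Δh = 884.3 − 457.5 = 426.8 m
Equal Bouguer anomalies ⇒ Δg_obs + (0.3086 − 0.04193ρ)·Δh = 0
0.3086 − 0.04193ρ = −Δg_obs/Δh = 0.19253
ρ = (0.3086 − 0.19253) / 0.04193 = 2.77 g/cm³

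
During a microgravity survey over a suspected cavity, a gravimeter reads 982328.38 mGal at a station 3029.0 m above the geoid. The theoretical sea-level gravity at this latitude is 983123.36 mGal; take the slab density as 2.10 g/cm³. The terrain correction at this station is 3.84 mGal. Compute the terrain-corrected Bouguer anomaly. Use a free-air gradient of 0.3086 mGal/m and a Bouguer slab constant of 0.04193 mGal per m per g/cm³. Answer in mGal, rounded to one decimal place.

Free-air correction = 0.3086 × 3029.0 = 934.75 mGal
Free-air anomaly = 982328.38 − 983123.36 + (934.75) = 139.77 mGal
Bouguer slab correction = 0.04193 × 2.10 × 3029.0 = 266.71 mGal
Simple Bouguer anomaly = 139.77 − (266.71) = -126.94 mGal
Complete Bouguer anomaly = -126.94 + 3.84 = -123.10 mGal

-123.1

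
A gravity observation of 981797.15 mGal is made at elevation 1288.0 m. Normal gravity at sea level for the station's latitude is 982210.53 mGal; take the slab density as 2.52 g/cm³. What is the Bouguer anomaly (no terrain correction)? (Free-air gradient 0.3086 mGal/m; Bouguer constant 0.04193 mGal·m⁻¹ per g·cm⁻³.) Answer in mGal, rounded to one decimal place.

Free-air correction = 0.3086 × 1288.0 = 397.48 mGal
Free-air anomaly = 981797.15 − 982210.53 + (397.48) = -15.90 mGal
Bouguer slab correction = 0.04193 × 2.52 × 1288.0 = 136.09 mGal
Simple Bouguer anomaly = -15.90 − (136.09) = -151.99 mGal

-152.0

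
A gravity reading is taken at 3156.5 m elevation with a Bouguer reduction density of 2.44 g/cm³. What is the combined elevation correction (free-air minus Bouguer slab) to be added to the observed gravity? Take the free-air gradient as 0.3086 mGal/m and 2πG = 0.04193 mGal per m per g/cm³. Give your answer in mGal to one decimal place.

651.2

Combined gradient = 0.3086 − 0.04193 × 2.44 = 0.2062908 mGal/m
Combined elevation correction = 0.2062908 × 3156.5 = 651.2 mGal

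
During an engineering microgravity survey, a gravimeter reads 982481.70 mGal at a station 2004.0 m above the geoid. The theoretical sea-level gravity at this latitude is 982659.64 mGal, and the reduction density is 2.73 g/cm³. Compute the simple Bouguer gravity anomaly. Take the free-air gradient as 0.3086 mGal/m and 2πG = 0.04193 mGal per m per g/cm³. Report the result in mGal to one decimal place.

211.1

Free-air correction = 0.3086 × 2004.0 = 618.43 mGal
Free-air anomaly = 982481.70 − 982659.64 + (618.43) = 440.49 mGal
Bouguer slab correction = 0.04193 × 2.73 × 2004.0 = 229.40 mGal
Simple Bouguer anomaly = 440.49 − (229.40) = 211.09 mGal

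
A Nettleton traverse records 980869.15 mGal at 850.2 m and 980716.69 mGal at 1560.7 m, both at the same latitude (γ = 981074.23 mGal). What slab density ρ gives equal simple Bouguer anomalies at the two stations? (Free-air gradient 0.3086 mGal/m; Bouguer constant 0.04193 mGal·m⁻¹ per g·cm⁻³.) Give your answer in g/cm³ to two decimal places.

Δg_obs = 980716.69 − 980869.15 = -152.46 mGal over Δh = 1560.7 − 850.2 = 710.5 m
Equal Bouguer anomalies ⇒ Δg_obs + (0.3086 − 0.04193ρ)·Δh = 0
0.3086 − 0.04193ρ = −Δg_obs/Δh = 0.21458
ρ = (0.3086 − 0.21458) / 0.04193 = 2.24 g/cm³

2.24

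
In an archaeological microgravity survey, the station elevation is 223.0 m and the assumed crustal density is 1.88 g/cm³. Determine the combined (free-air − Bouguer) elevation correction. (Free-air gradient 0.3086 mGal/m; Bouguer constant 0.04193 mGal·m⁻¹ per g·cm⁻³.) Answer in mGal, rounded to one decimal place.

Combined gradient = 0.3086 − 0.04193 × 1.88 = 0.2297716 mGal/m
Combined elevation correction = 0.2297716 × 223.0 = 51.2 mGal

51.2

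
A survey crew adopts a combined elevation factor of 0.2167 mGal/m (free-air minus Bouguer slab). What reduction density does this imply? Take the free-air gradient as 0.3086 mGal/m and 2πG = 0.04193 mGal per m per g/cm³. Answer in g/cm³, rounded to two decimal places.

2.19

0.2167 = 0.3086 − 0.04193 × ρ
ρ = (0.3086 − 0.2167) / 0.04193 = 2.19 g/cm³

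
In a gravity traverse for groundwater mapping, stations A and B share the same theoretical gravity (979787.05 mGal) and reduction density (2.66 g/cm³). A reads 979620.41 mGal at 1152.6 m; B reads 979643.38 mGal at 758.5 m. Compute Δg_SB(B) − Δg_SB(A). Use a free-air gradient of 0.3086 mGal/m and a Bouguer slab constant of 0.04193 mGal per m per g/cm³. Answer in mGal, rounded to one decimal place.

Δg_SB(A) = 979620.41 − 979787.05 + 0.3086×1152.6 − 0.04193×2.66×1152.6 = 60.50 mGal
Δg_SB(B) = 979643.38 − 979787.05 + 0.3086×758.5 − 0.04193×2.66×758.5 = 5.80 mGal
Difference = 5.80 − (60.50) = -54.70 mGal

-54.7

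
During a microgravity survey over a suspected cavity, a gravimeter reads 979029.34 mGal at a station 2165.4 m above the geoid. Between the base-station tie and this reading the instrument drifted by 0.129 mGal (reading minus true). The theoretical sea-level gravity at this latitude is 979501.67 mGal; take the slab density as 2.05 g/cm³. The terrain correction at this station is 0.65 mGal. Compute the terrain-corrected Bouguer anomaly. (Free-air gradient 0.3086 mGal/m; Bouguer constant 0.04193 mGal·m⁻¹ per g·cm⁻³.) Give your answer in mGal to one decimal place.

10.3

Drift-corrected reading = 979029.34 − (0.129) = 979029.211 mGal
Free-air correction = 0.3086 × 2165.4 = 668.24 mGal
Free-air anomaly = 979029.211 − 979501.67 + (668.24) = 195.781 mGal
Bouguer slab correction = 0.04193 × 2.05 × 2165.4 = 186.13 mGal
Simple Bouguer anomaly = 195.781 − (186.13) = 9.651 mGal
Complete Bouguer anomaly = 9.651 + 0.65 = 10.301 mGal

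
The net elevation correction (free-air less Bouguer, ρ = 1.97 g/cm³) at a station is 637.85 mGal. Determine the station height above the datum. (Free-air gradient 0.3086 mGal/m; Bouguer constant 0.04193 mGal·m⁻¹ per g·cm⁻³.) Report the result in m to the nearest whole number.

Combined gradient = 0.3086 − 0.04193 × 1.97 = 0.2259979 mGal/m
h = 637.85 / 0.2259979 = 2822.37 m

2822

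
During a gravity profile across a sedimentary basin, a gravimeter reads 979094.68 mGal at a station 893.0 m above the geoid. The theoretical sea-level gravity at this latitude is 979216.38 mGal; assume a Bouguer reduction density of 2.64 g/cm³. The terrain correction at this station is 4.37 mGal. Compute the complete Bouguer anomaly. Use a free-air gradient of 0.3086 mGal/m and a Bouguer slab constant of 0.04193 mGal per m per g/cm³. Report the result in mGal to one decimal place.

59.4

Free-air correction = 0.3086 × 893.0 = 275.58 mGal
Free-air anomaly = 979094.68 − 979216.38 + (275.58) = 153.88 mGal
Bouguer slab correction = 0.04193 × 2.64 × 893.0 = 98.85 mGal
Simple Bouguer anomaly = 153.88 − (98.85) = 55.03 mGal
Complete Bouguer anomaly = 55.03 + 4.37 = 59.40 mGal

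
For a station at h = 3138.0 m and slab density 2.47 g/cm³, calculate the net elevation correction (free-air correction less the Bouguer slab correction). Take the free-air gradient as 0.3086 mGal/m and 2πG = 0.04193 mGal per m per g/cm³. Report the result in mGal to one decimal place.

643.4

Combined gradient = 0.3086 − 0.04193 × 2.47 = 0.2050329 mGal/m
Combined elevation correction = 0.2050329 × 3138.0 = 643.4 mGal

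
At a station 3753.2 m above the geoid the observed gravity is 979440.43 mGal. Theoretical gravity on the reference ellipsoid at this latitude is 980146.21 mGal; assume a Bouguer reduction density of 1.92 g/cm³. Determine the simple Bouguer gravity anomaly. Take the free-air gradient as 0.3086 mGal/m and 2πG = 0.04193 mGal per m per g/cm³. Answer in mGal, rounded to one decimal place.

150.3

Free-air correction = 0.3086 × 3753.2 = 1158.24 mGal
Free-air anomaly = 979440.43 − 980146.21 + (1158.24) = 452.46 mGal
Bouguer slab correction = 0.04193 × 1.92 × 3753.2 = 302.15 mGal
Simple Bouguer anomaly = 452.46 − (302.15) = 150.31 mGal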